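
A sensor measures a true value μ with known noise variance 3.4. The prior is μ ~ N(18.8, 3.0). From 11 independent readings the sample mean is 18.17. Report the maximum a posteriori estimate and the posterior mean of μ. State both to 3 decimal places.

MAP: 18.229. Posterior mean: 18.229.

Posterior for μ is Normal. Precision-weighted mean: (1/3.0·18.8 + 11/3.4·18.17) / (1/3.0 + 11/3.4) = 18.229.
A Normal posterior is symmetric, so mode = mean.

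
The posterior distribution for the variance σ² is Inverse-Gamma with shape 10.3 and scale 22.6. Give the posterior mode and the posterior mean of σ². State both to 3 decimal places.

Mode = β/(α+1) = 22.6/11.3 = 2.000.
Mean = β/(α−1) = 22.6/9.3 = 2.430.
The mean is pulled above the mode by the posterior's right skew.

MAP = 2.000, posterior mean = 2.430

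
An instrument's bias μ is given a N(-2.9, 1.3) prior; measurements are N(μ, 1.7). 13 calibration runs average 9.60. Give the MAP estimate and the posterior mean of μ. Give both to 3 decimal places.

Posterior for μ is Normal. Precision-weighted mean: (1/1.3·-2.9 + 13/1.7·9.60) / (1/1.3 + 13/1.7) = 8.458.
A Normal posterior is symmetric, so mode = mean.

MAP: 8.458. Posterior mean: 8.458.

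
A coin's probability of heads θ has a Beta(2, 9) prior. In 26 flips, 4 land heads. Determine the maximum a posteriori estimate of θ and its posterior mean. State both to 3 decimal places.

Posterior: Beta(2+4, 9+22) = Beta(6, 31).
Mode = (6−1)/(6+31−2) = 5/35 = 0.143.
Mean = 6/(6+31) = 6/37 = 0.162.
The posterior is right-skewed, so the mean exceeds the mode.

MAP = 0.143, posterior mean = 0.162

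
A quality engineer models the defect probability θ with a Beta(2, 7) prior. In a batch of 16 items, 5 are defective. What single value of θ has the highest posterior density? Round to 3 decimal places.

Posterior: Beta(2+5, 7+11) = Beta(7, 18).
Mode = (7−1)/(7+18−2) = 6/23 = 0.261.
Mean = 7/(7+18) = 7/25 = 0.280.
This is the posterior mode — the MAP estimate.

0.261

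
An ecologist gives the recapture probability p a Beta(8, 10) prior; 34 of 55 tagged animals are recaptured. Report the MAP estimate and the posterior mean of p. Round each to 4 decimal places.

Posterior: Beta(8+34, 10+21) = Beta(42, 31).
Mode = (42−1)/(42+31−2) = 41/71 = 0.5775.
Mean = 42/(42+31) = 42/73 = 0.5753.

MAP = 0.5775; posterior mean = 0.5753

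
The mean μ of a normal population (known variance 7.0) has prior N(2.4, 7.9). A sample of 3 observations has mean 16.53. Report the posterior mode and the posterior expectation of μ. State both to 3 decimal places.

Posterior for μ is Normal. Precision-weighted mean: (1/7.9·2.4 + 3/7.0·16.53) / (1/7.9 + 3/7.0) = 13.308.
A Normal posterior is symmetric, so mode = mean.

posterior mode = 13.308, posterior expectation = 13.308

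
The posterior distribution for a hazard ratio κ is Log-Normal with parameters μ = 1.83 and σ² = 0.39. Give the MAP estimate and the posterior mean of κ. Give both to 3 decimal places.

Mode = exp(μ − σ²) = exp(1.44) = 4.221.
Mean = exp(μ + σ²/2) = exp(2.025) = 7.576.

MAP: 4.221. Posterior mean: 7.576.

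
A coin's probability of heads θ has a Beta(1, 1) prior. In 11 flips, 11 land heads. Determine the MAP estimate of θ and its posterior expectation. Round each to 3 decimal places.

MAP = 1.000, posterior mean = 0.923

Posterior: Beta(1+11, 1+0) = Beta(12, 1).
Since β = 1 ≤ 1 and α > 1, the Beta density is monotone increasing on [0,1]; the mode is at 1.
Mean = 12/(12+1) = 0.923.
The mean is pulled below the mode by the posterior's left skew.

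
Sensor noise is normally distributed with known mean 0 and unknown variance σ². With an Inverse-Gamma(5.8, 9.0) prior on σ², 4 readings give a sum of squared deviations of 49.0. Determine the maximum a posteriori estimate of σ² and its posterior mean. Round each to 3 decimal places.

Posterior: Inverse-Gamma(shape = 5.8+4/2 = 7.8, scale = 9.0+49.0/2 = 33.5).
Mode = β/(α+1) = 33.5/8.8 = 3.807.
Mean = β/(α−1) = 33.5/6.8 = 4.926.

MAP: 3.807. Posterior mean: 4.926.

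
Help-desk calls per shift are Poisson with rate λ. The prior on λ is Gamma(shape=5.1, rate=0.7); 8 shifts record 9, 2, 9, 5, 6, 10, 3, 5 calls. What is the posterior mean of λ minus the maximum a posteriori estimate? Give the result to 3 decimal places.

0.115

Σ counts = 49. Posterior: Gamma(shape = 5.1+49 = 54.1, rate = 0.7+8 = 8.7).
Mode = (α−1)/β = 53.1/8.7 = 6.103.
Mean = α/β = 54.1/8.7 = 6.218.
Difference = 6.218 − 6.103 = 0.115.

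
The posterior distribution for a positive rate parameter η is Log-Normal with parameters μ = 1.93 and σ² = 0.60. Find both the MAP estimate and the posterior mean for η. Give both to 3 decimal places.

Mode = exp(μ − σ²) = exp(1.33) = 3.781.
Mean = exp(μ + σ²/2) = exp(2.230) = 9.300.

η_MAP = 3.781, E[η|data] = 9.300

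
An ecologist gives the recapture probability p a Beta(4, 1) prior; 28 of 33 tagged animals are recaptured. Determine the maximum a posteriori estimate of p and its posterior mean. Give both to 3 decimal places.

p_MAP = 0.861, E[p|data] = 0.842

Posterior: Beta(4+28, 1+5) = Beta(32, 6).
Mode = (32−1)/(32+6−2) = 31/36 = 0.861.
Mean = 32/(32+6) = 32/38 = 0.842.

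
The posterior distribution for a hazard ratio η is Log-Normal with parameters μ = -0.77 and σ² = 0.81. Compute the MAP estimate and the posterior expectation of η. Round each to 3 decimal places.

Mode = exp(μ − σ²) = exp(-1.58) = 0.206.
Mean = exp(μ + σ²/2) = exp(-0.365) = 0.694.

MAP = 0.206, posterior mean = 0.694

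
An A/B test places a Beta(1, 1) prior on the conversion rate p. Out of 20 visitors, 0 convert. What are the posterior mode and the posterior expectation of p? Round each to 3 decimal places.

MAP = 0.000; posterior mean = 0.045

Posterior: Beta(1+0, 1+20) = Beta(1, 21).
Since α = 1 ≤ 1 and β > 1, the Beta density is monotone decreasing on [0,1]; the mode is at 0.
Mean = 1/(1+21) = 0.045.
Mean > mode: the posterior has a right tail.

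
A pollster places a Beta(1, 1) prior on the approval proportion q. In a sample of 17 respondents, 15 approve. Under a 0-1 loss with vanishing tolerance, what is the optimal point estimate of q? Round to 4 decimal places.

0.8824

Posterior: Beta(1+15, 1+2) = Beta(16, 3).
Mode = (16−1)/(16+3−2) = 15/17 = 0.8824.
With a flat prior the MAP equals the MLE, 15/17.
Mean = 16/(16+3) = 16/19 = 0.8421.
This is the posterior mode — the MAP estimate.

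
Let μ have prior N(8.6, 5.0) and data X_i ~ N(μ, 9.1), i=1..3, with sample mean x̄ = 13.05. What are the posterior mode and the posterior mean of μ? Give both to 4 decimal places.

MAP: 11.3697. Posterior mean: 11.3697.

Posterior for μ is Normal. Precision-weighted mean: (1/5.0·8.6 + 3/9.1·13.05) / (1/5.0 + 3/9.1) = 11.3697.
A Normal posterior is symmetric, so mode = mean.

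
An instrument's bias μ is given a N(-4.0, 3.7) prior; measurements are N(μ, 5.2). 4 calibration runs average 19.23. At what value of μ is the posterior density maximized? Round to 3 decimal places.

13.190

Posterior for μ is Normal. Precision-weighted mean: (1/3.7·-4.0 + 4/5.2·19.23) / (1/3.7 + 4/5.2) = 13.190.
A Normal posterior is symmetric, so mode = mean.
This is the posterior mode — the MAP estimate.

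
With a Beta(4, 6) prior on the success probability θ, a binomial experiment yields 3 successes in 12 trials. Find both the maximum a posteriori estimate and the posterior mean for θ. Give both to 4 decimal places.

Posterior: Beta(4+3, 6+9) = Beta(7, 15).
Mode = (7−1)/(7+15−2) = 6/20 = 0.3000.
Mean = 7/(7+15) = 7/22 = 0.3182.
The posterior is right-skewed, so the mean exceeds the mode.

maximum a posteriori estimate = 0.3000, posterior mean = 0.3182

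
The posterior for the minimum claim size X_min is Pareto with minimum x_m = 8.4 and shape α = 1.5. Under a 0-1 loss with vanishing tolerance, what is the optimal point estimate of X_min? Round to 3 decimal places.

The Pareto density is strictly decreasing on [x_m, ∞), so the mode is x_m = 8.400.
Mean = α·x_m/(α−1) = 1.5·8.4/0.5 = 25.200.
This is the posterior mode — the MAP estimate.

8.400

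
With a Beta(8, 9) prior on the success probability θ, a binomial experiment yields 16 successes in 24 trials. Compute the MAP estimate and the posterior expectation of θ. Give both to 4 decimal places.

Posterior: Beta(8+16, 9+8) = Beta(24, 17).
Mode = (24−1)/(24+17−2) = 23/39 = 0.5897.
Mean = 24/(24+17) = 24/41 = 0.5854.

MAP estimate = 0.5897, posterior expectation = 0.5854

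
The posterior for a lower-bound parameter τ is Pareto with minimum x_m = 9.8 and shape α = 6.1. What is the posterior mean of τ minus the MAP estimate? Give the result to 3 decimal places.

1.922

The Pareto density is strictly decreasing on [x_m, ∞), so the mode is x_m = 9.800.
Mean = α·x_m/(α−1) = 6.1·9.8/5.1 = 11.722.
Difference = 11.722 − 9.800 = 1.922.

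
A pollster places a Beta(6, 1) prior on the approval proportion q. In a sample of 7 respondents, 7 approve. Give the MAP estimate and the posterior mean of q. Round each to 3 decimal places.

MAP: 1.000. Posterior mean: 0.929.

Posterior: Beta(6+7, 1+0) = Beta(13, 1).
Since β = 1 ≤ 1 and α > 1, the Beta density is monotone increasing on [0,1]; the mode is at 1.
Mean = 13/(13+1) = 0.929.
The posterior is left-skewed, so the mode exceeds the mean.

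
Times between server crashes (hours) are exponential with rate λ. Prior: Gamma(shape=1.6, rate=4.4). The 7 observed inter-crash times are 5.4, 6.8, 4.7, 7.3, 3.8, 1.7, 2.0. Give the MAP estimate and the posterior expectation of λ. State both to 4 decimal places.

MAP = 0.2105, posterior mean = 0.2382

Σ times = 31.7. Posterior: Gamma(shape = 1.6+7 = 8.6, rate = 4.4+31.7 = 36.1).
Mode = (α−1)/β = 7.6/36.1 = 0.2105.
Mean = α/β = 8.6/36.1 = 0.2382.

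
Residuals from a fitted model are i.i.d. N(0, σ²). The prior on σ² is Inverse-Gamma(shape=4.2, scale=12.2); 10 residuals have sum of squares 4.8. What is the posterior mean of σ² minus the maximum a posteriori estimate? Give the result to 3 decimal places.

Posterior: Inverse-Gamma(shape = 4.2+10/2 = 9.2, scale = 12.2+4.8/2 = 14.6).
Mode = β/(α+1) = 14.6/10.2 = 1.431.
Mean = β/(α−1) = 14.6/8.2 = 1.780.
Difference = 1.780 − 1.431 = 0.349.
Mean > mode: the posterior has a right tail.

0.349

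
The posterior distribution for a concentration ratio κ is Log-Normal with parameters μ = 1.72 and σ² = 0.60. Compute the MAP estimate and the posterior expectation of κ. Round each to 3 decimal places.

MAP estimate = 3.065, posterior expectation = 7.538

Mode = exp(μ − σ²) = exp(1.12) = 3.065.
Mean = exp(μ + σ²/2) = exp(2.020) = 7.538.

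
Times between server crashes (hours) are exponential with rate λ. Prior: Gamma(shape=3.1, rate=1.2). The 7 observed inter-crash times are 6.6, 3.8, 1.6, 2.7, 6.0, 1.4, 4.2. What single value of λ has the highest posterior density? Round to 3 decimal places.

Σ times = 26.3. Posterior: Gamma(shape = 3.1+7 = 10.1, rate = 1.2+26.3 = 27.5).
Mode = (α−1)/β = 9.1/27.5 = 0.331.
Mean = α/β = 10.1/27.5 = 0.367.
This is the posterior mode — the MAP estimate.

0.331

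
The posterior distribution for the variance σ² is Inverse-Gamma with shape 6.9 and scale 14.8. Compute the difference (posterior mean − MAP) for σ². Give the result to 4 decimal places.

0.6351

Mode = β/(α+1) = 14.8/7.9 = 1.8734.
Mean = β/(α−1) = 14.8/5.9 = 2.5085.
Difference = 2.5085 − 1.8734 = 0.6351.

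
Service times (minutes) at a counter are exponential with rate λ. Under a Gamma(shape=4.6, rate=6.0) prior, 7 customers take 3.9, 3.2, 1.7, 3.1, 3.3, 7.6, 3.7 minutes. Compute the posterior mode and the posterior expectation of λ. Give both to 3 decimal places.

MAP = 0.326, posterior mean = 0.357

Σ times = 26.5. Posterior: Gamma(shape = 4.6+7 = 11.6, rate = 6.0+26.5 = 32.5).
Mode = (α−1)/β = 10.6/32.5 = 0.326.
Mean = α/β = 11.6/32.5 = 0.357.
The mean is pulled above the mode by the posterior's right skew.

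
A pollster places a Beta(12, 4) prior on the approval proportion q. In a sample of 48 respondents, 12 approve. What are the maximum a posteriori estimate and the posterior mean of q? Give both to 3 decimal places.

q_MAP = 0.371, E[q|data] = 0.375

Posterior: Beta(12+12, 4+36) = Beta(24, 40).
Mode = (24−1)/(24+40−2) = 23/62 = 0.371.
Mean = 24/(24+40) = 24/64 = 0.375.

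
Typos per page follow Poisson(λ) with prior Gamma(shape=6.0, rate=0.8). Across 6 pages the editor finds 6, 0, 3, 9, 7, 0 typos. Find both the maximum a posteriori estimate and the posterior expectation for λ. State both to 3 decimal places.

Σ counts = 25. Posterior: Gamma(shape = 6.0+25 = 31.0, rate = 0.8+6 = 6.8).
Mode = (α−1)/β = 30.0/6.8 = 4.412.
Mean = α/β = 31.0/6.8 = 4.559.
The posterior is right-skewed, so the mean exceeds the mode.

λ_MAP = 4.412, E[λ|data] = 4.559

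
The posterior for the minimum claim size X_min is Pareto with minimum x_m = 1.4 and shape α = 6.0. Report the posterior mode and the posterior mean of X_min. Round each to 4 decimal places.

The Pareto density is strictly decreasing on [x_m, ∞), so the mode is x_m = 1.4000.
Mean = α·x_m/(α−1) = 6.0·1.4/5.0 = 1.6800.
The posterior is right-skewed, so the mean exceeds the mode.

posterior mode = 1.4000, posterior mean = 1.6800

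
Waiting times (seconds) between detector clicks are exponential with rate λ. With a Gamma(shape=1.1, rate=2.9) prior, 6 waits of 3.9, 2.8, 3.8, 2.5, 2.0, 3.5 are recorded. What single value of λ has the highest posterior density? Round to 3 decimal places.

0.285

Σ times = 18.5. Posterior: Gamma(shape = 1.1+6 = 7.1, rate = 2.9+18.5 = 21.4).
Mode = (α−1)/β = 6.1/21.4 = 0.285.
Mean = α/β = 7.1/21.4 = 0.332.
This is the posterior mode — the MAP estimate.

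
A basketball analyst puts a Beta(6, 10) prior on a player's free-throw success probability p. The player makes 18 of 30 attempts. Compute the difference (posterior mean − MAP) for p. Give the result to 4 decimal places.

-0.0010

Posterior: Beta(6+18, 10+12) = Beta(24, 22).
Mode = (24−1)/(24+22−2) = 23/44 = 0.5227.
Mean = 24/(24+22) = 24/46 = 0.5217.
Difference = 0.5217 − 0.5227 = -0.0010.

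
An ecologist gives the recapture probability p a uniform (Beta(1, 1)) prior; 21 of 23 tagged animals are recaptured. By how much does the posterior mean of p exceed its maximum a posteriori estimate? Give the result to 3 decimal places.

-0.033

Posterior: Beta(1+21, 1+2) = Beta(22, 3).
Mode = (22−1)/(22+3−2) = 21/23 = 0.913.
With a flat prior the MAP equals the MLE, 21/23.
Mean = 22/(22+3) = 22/25 = 0.880.
Difference = 0.880 − 0.913 = -0.033.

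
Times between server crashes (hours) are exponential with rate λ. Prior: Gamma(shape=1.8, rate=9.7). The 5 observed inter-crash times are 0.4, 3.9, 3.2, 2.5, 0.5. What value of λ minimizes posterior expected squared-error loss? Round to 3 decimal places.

Σ times = 10.5. Posterior: Gamma(shape = 1.8+5 = 6.8, rate = 9.7+10.5 = 20.2).
Mode = (α−1)/β = 5.8/20.2 = 0.287.
Mean = α/β = 6.8/20.2 = 0.337.
Squared-error loss ⇒ the optimal estimator is the posterior mean.

0.337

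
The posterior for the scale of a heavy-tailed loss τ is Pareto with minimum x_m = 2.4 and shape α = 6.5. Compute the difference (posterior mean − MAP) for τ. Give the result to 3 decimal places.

The Pareto density is strictly decreasing on [x_m, ∞), so the mode is x_m = 2.400.
Mean = α·x_m/(α−1) = 6.5·2.4/5.5 = 2.836.
Difference = 2.836 − 2.400 = 0.436.

0.436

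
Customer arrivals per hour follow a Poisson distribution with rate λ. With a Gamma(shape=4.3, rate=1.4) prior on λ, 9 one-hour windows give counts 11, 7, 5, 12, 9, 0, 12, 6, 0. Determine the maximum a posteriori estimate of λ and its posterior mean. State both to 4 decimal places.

MAP = 6.2788, posterior mean = 6.3750

Σ counts = 62. Posterior: Gamma(shape = 4.3+62 = 66.3, rate = 1.4+9 = 10.4).
Mode = (α−1)/β = 65.3/10.4 = 6.2788.
Mean = α/β = 66.3/10.4 = 6.3750.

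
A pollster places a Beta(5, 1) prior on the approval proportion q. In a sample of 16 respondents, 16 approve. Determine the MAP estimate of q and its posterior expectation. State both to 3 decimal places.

MAP estimate = 1.000, posterior expectation = 0.955

Posterior: Beta(5+16, 1+0) = Beta(21, 1).
Since β = 1 ≤ 1 and α > 1, the Beta density is monotone increasing on [0,1]; the mode is at 1.
Mean = 21/(21+1) = 0.955.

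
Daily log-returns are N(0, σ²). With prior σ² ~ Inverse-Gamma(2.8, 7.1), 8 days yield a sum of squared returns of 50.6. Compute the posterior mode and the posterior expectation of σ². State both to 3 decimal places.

MAP = 4.154; posterior mean = 5.586

Posterior: Inverse-Gamma(shape = 2.8+8/2 = 6.8, scale = 7.1+50.6/2 = 32.4).
Mode = β/(α+1) = 32.4/7.8 = 4.154.
Mean = β/(α−1) = 32.4/5.8 = 5.586.
Right-skewed posterior ⇒ mode < mean.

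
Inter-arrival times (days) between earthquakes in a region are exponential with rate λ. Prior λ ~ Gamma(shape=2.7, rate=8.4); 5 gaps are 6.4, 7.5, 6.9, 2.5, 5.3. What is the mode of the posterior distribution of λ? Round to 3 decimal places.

Σ times = 28.6. Posterior: Gamma(shape = 2.7+5 = 7.7, rate = 8.4+28.6 = 37.0).
Mode = (α−1)/β = 6.7/37.0 = 0.181.
Mean = α/β = 7.7/37.0 = 0.208.
This is the posterior mode — the MAP estimate.

0.181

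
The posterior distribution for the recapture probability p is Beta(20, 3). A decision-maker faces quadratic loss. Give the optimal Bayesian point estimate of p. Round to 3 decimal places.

Mode = (20−1)/(20+3−2) = 19/21 = 0.905.
Mean = 20/(20+3) = 20/23 = 0.870.
Quadratic loss ⇒ the optimal estimator is the posterior mean.

0.870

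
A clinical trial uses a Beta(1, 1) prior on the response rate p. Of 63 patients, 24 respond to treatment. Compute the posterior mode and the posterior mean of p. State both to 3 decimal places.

MAP = 0.381, posterior mean = 0.385

Posterior: Beta(1+24, 1+39) = Beta(25, 40).
Mode = (25−1)/(25+40−2) = 24/63 = 0.381.
With a flat prior the MAP equals the MLE, 24/63.
Mean = 25/(25+40) = 25/65 = 0.385.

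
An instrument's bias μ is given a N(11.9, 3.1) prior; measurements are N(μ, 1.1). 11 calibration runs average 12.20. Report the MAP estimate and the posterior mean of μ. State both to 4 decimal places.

MAP = 12.1906, posterior mean = 12.1906

Posterior for μ is Normal. Precision-weighted mean: (1/3.1·11.9 + 11/1.1·12.20) / (1/3.1 + 11/1.1) = 12.1906.
A Normal posterior is symmetric, so mode = mean.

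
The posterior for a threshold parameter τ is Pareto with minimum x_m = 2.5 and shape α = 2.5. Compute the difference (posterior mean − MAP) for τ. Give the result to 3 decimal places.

1.667

The Pareto density is strictly decreasing on [x_m, ∞), so the mode is x_m = 2.500.
Mean = α·x_m/(α−1) = 2.5·2.5/1.5 = 4.167.
Difference = 4.167 − 2.500 = 1.667.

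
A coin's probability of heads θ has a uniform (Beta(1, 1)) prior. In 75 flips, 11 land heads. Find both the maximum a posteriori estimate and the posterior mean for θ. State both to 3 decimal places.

θ_MAP = 0.147, E[θ|data] = 0.156

Posterior: Beta(1+11, 1+64) = Beta(12, 65).
Mode = (12−1)/(12+65−2) = 11/75 = 0.147.
With a flat prior the MAP equals the MLE, 11/75.
Mean = 12/(12+65) = 12/77 = 0.156.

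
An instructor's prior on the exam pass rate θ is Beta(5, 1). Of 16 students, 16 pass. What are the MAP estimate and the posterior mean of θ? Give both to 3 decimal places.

Posterior: Beta(5+16, 1+0) = Beta(21, 1).
Since β = 1 ≤ 1 and α > 1, the Beta density is monotone increasing on [0,1]; the mode is at 1.
Mean = 21/(21+1) = 0.955.

MAP = 1.000, posterior mean = 0.955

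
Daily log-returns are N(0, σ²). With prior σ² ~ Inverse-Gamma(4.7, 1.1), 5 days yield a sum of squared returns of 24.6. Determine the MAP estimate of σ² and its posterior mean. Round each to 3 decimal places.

σ²_MAP = 1.634, E[σ²|data] = 2.161

Posterior: Inverse-Gamma(shape = 4.7+5/2 = 7.2, scale = 1.1+24.6/2 = 13.4).
Mode = β/(α+1) = 13.4/8.2 = 1.634.
Mean = β/(α−1) = 13.4/6.2 = 2.161.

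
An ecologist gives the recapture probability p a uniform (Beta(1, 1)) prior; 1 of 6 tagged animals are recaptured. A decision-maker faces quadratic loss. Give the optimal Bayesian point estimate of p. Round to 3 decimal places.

Posterior: Beta(1+1, 1+5) = Beta(2, 6).
Mode = (2−1)/(2+6−2) = 1/6 = 0.167.
With a flat prior the MAP equals the MLE, 1/6.
Mean = 2/(2+6) = 2/8 = 0.250.
Quadratic loss ⇒ the optimal estimator is the posterior mean.

0.250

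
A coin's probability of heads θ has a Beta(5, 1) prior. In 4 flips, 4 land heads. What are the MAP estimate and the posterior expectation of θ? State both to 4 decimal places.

MAP: 1.0000. Posterior mean: 0.9000.

Posterior: Beta(5+4, 1+0) = Beta(9, 1).
Since β = 1 ≤ 1 and α > 1, the Beta density is monotone increasing on [0,1]; the mode is at 1.
Mean = 9/(9+1) = 0.9000.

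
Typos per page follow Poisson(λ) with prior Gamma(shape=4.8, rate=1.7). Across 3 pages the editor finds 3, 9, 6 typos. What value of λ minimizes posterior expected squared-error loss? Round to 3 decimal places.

Σ counts = 18. Posterior: Gamma(shape = 4.8+18 = 22.8, rate = 1.7+3 = 4.7).
Mode = (α−1)/β = 21.8/4.7 = 4.638.
Mean = α/β = 22.8/4.7 = 4.851.
Squared-error loss ⇒ the optimal estimator is the posterior mean.

4.851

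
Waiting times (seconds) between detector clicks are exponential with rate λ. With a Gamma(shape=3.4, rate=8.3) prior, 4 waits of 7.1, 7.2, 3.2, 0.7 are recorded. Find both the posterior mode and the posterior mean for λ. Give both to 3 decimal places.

MAP: 0.242. Posterior mean: 0.279.

Σ times = 18.2. Posterior: Gamma(shape = 3.4+4 = 7.4, rate = 8.3+18.2 = 26.5).
Mode = (α−1)/β = 6.4/26.5 = 0.242.
Mean = α/β = 7.4/26.5 = 0.279.
The posterior is right-skewed, so the mean exceeds the mode.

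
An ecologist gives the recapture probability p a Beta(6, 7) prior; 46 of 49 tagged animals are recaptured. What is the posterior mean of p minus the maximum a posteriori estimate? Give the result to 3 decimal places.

Posterior: Beta(6+46, 7+3) = Beta(52, 10).
Mode = (52−1)/(52+10−2) = 51/60 = 0.850.
Mean = 52/(52+10) = 52/62 = 0.839.
Difference = 0.839 − 0.850 = -0.011.

-0.011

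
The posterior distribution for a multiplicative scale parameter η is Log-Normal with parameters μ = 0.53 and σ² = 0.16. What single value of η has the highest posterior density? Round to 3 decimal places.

Mode = exp(μ − σ²) = exp(0.37) = 1.448.
Mean = exp(μ + σ²/2) = exp(0.610) = 1.840.
This is the posterior mode — the MAP estimate.

1.448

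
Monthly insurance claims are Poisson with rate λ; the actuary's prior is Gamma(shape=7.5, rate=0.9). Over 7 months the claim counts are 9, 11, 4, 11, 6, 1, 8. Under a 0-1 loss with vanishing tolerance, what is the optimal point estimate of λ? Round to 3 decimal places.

7.152

Σ counts = 50. Posterior: Gamma(shape = 7.5+50 = 57.5, rate = 0.9+7 = 7.9).
Mode = (α−1)/β = 56.5/7.9 = 7.152.
Mean = α/β = 57.5/7.9 = 7.278.
This is the posterior mode — the MAP estimate.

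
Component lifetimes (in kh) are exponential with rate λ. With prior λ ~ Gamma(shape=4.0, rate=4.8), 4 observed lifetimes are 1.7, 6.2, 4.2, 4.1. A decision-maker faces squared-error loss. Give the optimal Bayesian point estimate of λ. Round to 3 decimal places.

Σ times = 16.2. Posterior: Gamma(shape = 4.0+4 = 8.0, rate = 4.8+16.2 = 21.0).
Mode = (α−1)/β = 7.0/21.0 = 0.333.
Mean = α/β = 8.0/21.0 = 0.381.
Squared-error loss ⇒ the optimal estimator is the posterior mean.

0.381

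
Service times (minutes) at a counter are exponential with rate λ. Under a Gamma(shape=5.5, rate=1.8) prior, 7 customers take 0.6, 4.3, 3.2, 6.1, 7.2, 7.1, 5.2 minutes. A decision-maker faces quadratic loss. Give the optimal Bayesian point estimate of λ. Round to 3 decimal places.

0.352

Σ times = 33.7. Posterior: Gamma(shape = 5.5+7 = 12.5, rate = 1.8+33.7 = 35.5).
Mode = (α−1)/β = 11.5/35.5 = 0.324.
Mean = α/β = 12.5/35.5 = 0.352.
Quadratic loss ⇒ the optimal estimator is the posterior mean.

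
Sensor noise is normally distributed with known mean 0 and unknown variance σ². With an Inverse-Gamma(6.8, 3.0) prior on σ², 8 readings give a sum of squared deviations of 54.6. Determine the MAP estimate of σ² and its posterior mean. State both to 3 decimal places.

MAP: 2.568. Posterior mean: 3.092.

Posterior: Inverse-Gamma(shape = 6.8+8/2 = 10.8, scale = 3.0+54.6/2 = 30.3).
Mode = β/(α+1) = 30.3/11.8 = 2.568.
Mean = β/(α−1) = 30.3/9.8 = 3.092.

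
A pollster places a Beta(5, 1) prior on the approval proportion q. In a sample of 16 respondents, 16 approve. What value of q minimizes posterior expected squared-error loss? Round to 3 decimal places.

Posterior: Beta(5+16, 1+0) = Beta(21, 1).
Since β = 1 ≤ 1 and α > 1, the Beta density is monotone increasing on [0,1]; the mode is at 1.
Mean = 21/(21+1) = 0.955.
Squared-error loss ⇒ the optimal estimator is the posterior mean.

0.955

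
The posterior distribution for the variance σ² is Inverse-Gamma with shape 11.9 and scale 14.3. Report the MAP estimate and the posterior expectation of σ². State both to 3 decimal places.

MAP = 1.109; posterior mean = 1.312

Mode = β/(α+1) = 14.3/12.9 = 1.109.
Mean = β/(α−1) = 14.3/10.9 = 1.312.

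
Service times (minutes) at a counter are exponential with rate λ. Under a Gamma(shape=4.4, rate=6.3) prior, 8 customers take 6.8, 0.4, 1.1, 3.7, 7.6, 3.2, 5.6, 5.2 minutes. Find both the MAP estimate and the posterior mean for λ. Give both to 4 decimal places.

MAP = 0.2857; posterior mean = 0.3108

Σ times = 33.6. Posterior: Gamma(shape = 4.4+8 = 12.4, rate = 6.3+33.6 = 39.9).
Mode = (α−1)/β = 11.4/39.9 = 0.2857.
Mean = α/β = 12.4/39.9 = 0.3108.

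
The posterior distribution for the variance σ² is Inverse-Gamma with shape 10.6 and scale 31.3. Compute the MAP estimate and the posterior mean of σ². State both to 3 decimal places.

Mode = β/(α+1) = 31.3/11.6 = 2.698.
Mean = β/(α−1) = 31.3/9.6 = 3.260.

MAP: 2.698. Posterior mean: 3.260.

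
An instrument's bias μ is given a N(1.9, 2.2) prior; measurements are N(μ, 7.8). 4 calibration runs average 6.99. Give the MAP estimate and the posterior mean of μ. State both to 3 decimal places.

MAP = 4.598, posterior mean = 4.598

Posterior for μ is Normal. Precision-weighted mean: (1/2.2·1.9 + 4/7.8·6.99) / (1/2.2 + 4/7.8) = 4.598.
A Normal posterior is symmetric, so mode = mean.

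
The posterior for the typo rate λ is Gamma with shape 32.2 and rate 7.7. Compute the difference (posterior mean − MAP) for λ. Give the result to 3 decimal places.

0.130

Mode = (α−1)/β = 31.2/7.7 = 4.052.
Mean = α/β = 32.2/7.7 = 4.182.
Difference = 4.182 − 4.052 = 0.130.
Mean > mode: the posterior has a right tail.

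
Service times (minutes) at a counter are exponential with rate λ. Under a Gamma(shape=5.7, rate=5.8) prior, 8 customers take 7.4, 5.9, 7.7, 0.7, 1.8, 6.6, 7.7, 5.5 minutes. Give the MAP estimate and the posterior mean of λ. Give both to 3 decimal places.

Σ times = 43.3. Posterior: Gamma(shape = 5.7+8 = 13.7, rate = 5.8+43.3 = 49.1).
Mode = (α−1)/β = 12.7/49.1 = 0.259.
Mean = α/β = 13.7/49.1 = 0.279.

MAP = 0.259; posterior mean = 0.279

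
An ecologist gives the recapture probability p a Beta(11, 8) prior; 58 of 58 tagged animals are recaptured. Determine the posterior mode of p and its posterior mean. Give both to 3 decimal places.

MAP = 0.907, posterior mean = 0.896

Posterior: Beta(11+58, 8+0) = Beta(69, 8).
Mode = (69−1)/(69+8−2) = 68/75 = 0.907.
Mean = 69/(69+8) = 69/77 = 0.896.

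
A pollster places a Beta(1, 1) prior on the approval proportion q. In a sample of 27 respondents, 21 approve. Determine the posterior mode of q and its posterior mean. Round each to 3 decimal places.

q_MAP = 0.778, E[q|data] = 0.759

Posterior: Beta(1+21, 1+6) = Beta(22, 7).
Mode = (22−1)/(22+7−2) = 21/27 = 0.778.
With a flat prior the MAP equals the MLE, 21/27.
Mean = 22/(22+7) = 22/29 = 0.759.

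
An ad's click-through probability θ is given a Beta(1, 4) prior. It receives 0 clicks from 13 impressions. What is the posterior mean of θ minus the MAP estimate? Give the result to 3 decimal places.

Posterior: Beta(1+0, 4+13) = Beta(1, 17).
Since α = 1 ≤ 1 and β > 1, the Beta density is monotone decreasing on [0,1]; the mode is at 0.
Mean = 1/(1+17) = 0.056.
Difference = 0.056 − 0.000 = 0.056.

0.056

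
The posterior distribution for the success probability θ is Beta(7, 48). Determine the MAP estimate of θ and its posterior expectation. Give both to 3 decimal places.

MAP = 0.113; posterior mean = 0.127

Mode = (7−1)/(7+48−2) = 6/53 = 0.113.
Mean = 7/(7+48) = 7/55 = 0.127.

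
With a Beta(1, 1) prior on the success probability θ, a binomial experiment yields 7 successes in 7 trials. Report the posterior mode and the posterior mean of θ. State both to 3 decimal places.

Posterior: Beta(1+7, 1+0) = Beta(8, 1).
Since β = 1 ≤ 1 and α > 1, the Beta density is monotone increasing on [0,1]; the mode is at 1.
Mean = 8/(8+1) = 0.889.
Left-skewed posterior ⇒ mean < mode.

θ_MAP = 1.000, E[θ|data] = 0.889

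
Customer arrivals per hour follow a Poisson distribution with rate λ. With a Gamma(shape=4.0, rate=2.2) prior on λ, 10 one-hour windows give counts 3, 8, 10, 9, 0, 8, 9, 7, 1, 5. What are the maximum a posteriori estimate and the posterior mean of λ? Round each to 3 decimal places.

λ_MAP = 5.164, E[λ|data] = 5.246

Σ counts = 60. Posterior: Gamma(shape = 4.0+60 = 64.0, rate = 2.2+10 = 12.2).
Mode = (α−1)/β = 63.0/12.2 = 5.164.
Mean = α/β = 64.0/12.2 = 5.246.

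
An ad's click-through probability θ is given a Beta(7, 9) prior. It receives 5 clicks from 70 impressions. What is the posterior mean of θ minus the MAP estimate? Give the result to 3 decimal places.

0.009

Posterior: Beta(7+5, 9+65) = Beta(12, 74).
Mode = (12−1)/(12+74−2) = 11/84 = 0.131.
Mean = 12/(12+74) = 12/86 = 0.140.
Difference = 0.140 − 0.131 = 0.009.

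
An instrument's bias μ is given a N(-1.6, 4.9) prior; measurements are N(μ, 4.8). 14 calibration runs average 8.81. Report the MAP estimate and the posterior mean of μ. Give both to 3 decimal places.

μ_MAP = 8.129, E[μ|data] = 8.129

Posterior for μ is Normal. Precision-weighted mean: (1/4.9·-1.6 + 14/4.8·8.81) / (1/4.9 + 14/4.8) = 8.129.
A Normal posterior is symmetric, so mode = mean.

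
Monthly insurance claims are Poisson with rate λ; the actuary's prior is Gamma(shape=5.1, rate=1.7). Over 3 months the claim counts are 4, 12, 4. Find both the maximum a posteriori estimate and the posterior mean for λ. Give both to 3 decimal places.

MAP = 5.128; posterior mean = 5.340

Σ counts = 20. Posterior: Gamma(shape = 5.1+20 = 25.1, rate = 1.7+3 = 4.7).
Mode = (α−1)/β = 24.1/4.7 = 5.128.
Mean = α/β = 25.1/4.7 = 5.340.
The posterior is right-skewed, so the mean exceeds the mode.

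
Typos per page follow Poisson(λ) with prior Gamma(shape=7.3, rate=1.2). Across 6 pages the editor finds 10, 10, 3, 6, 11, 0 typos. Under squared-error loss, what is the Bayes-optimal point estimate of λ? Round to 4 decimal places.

6.5694

Σ counts = 40. Posterior: Gamma(shape = 7.3+40 = 47.3, rate = 1.2+6 = 7.2).
Mode = (α−1)/β = 46.3/7.2 = 6.4306.
Mean = α/β = 47.3/7.2 = 6.5694.
Squared-error loss ⇒ the optimal estimator is the posterior mean.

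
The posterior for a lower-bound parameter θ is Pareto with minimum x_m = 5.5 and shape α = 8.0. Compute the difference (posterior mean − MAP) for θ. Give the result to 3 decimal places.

0.786

The Pareto density is strictly decreasing on [x_m, ∞), so the mode is x_m = 5.500.
Mean = α·x_m/(α−1) = 8.0·5.5/7.0 = 6.286.
Difference = 6.286 − 5.500 = 0.786.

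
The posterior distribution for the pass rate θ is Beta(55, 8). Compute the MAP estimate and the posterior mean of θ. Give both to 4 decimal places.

MAP estimate = 0.8852, posterior mean = 0.8730

Mode = (55−1)/(55+8−2) = 54/61 = 0.8852.
Mean = 55/(55+8) = 55/63 = 0.8730.
Left-skewed posterior ⇒ mean < mode.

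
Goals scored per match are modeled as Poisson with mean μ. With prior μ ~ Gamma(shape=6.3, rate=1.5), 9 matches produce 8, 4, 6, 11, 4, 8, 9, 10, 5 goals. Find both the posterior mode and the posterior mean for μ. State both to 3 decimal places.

Σ counts = 65. Posterior: Gamma(shape = 6.3+65 = 71.3, rate = 1.5+9 = 10.5).
Mode = (α−1)/β = 70.3/10.5 = 6.695.
Mean = α/β = 71.3/10.5 = 6.790.

MAP: 6.695. Posterior mean: 6.790.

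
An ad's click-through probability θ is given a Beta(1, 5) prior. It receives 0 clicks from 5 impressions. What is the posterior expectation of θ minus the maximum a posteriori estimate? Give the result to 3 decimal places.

Posterior: Beta(1+0, 5+5) = Beta(1, 10).
Since α = 1 ≤ 1 and β > 1, the Beta density is monotone decreasing on [0,1]; the mode is at 0.
Mean = 1/(1+10) = 0.091.
Difference = 0.091 − 0.000 = 0.091.

0.091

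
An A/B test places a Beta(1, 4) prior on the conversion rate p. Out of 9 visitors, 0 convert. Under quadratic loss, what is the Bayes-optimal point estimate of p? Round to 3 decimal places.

Posterior: Beta(1+0, 4+9) = Beta(1, 13).
Since α = 1 ≤ 1 and β > 1, the Beta density is monotone decreasing on [0,1]; the mode is at 0.
Mean = 1/(1+13) = 0.071.
Quadratic loss ⇒ the optimal estimator is the posterior mean.

0.071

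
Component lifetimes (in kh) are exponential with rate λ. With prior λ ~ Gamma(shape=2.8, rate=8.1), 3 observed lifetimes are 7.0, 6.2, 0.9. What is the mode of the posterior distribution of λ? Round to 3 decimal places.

0.216

Σ times = 14.1. Posterior: Gamma(shape = 2.8+3 = 5.8, rate = 8.1+14.1 = 22.2).
Mode = (α−1)/β = 4.8/22.2 = 0.216.
Mean = α/β = 5.8/22.2 = 0.261.
This is the posterior mode — the MAP estimate.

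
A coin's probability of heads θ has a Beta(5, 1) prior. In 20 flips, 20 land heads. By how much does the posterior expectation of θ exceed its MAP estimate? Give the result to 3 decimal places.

-0.038

Posterior: Beta(5+20, 1+0) = Beta(25, 1).
Since β = 1 ≤ 1 and α > 1, the Beta density is monotone increasing on [0,1]; the mode is at 1.
Mean = 25/(25+1) = 0.962.
Difference = 0.962 − 1.000 = -0.038.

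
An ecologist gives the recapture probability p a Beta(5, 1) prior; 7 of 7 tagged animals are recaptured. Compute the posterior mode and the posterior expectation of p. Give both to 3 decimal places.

Posterior: Beta(5+7, 1+0) = Beta(12, 1).
Since β = 1 ≤ 1 and α > 1, the Beta density is monotone increasing on [0,1]; the mode is at 1.
Mean = 12/(12+1) = 0.923.

MAP = 1.000; posterior mean = 0.923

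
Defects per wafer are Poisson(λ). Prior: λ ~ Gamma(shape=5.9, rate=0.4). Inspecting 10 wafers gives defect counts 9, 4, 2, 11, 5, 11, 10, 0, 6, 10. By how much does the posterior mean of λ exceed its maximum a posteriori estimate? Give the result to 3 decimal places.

0.096

Σ counts = 68. Posterior: Gamma(shape = 5.9+68 = 73.9, rate = 0.4+10 = 10.4).
Mode = (α−1)/β = 72.9/10.4 = 7.010.
Mean = α/β = 73.9/10.4 = 7.106.
Difference = 7.106 − 7.010 = 0.096.
The mean is pulled above the mode by the posterior's right skew.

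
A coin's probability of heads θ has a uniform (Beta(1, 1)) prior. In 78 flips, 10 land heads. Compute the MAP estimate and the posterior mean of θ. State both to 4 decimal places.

Posterior: Beta(1+10, 1+68) = Beta(11, 69).
Mode = (11−1)/(11+69−2) = 10/78 = 0.1282.
With a flat prior the MAP equals the MLE, 10/78.
Mean = 11/(11+69) = 11/80 = 0.1375.
Right-skewed posterior ⇒ mode < mean.

θ_MAP = 0.1282, E[θ|data] = 0.1375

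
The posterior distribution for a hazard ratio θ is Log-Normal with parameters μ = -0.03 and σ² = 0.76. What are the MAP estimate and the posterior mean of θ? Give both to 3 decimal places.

Mode = exp(μ − σ²) = exp(-0.79) = 0.454.
Mean = exp(μ + σ²/2) = exp(0.350) = 1.419.

MAP = 0.454; posterior mean = 1.419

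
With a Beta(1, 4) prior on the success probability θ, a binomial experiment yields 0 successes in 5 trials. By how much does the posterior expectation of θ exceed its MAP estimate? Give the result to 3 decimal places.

Posterior: Beta(1+0, 4+5) = Beta(1, 9).
Since α = 1 ≤ 1 and β > 1, the Beta density is monotone decreasing on [0,1]; the mode is at 0.
Mean = 1/(1+9) = 0.100.
Difference = 0.100 − 0.000 = 0.100.

0.100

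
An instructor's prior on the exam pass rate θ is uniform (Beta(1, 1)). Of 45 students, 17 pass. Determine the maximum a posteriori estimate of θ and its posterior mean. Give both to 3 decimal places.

maximum a posteriori estimate = 0.378, posterior mean = 0.383

Posterior: Beta(1+17, 1+28) = Beta(18, 29).
Mode = (18−1)/(18+29−2) = 17/45 = 0.378.
With a flat prior the MAP equals the MLE, 17/45.
Mean = 18/(18+29) = 18/47 = 0.383.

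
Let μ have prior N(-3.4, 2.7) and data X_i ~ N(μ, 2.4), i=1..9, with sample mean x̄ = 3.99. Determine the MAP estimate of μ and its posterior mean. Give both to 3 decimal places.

μ_MAP = 3.326, E[μ|data] = 3.326

Posterior for μ is Normal. Precision-weighted mean: (1/2.7·-3.4 + 9/2.4·3.99) / (1/2.7 + 9/2.4) = 3.326.
A Normal posterior is symmetric, so mode = mean.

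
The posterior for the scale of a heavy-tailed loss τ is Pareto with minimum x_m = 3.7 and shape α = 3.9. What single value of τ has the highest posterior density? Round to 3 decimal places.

The Pareto density is strictly decreasing on [x_m, ∞), so the mode is x_m = 3.700.
Mean = α·x_m/(α−1) = 3.9·3.7/2.9 = 4.976.
This is the posterior mode — the MAP estimate.

3.700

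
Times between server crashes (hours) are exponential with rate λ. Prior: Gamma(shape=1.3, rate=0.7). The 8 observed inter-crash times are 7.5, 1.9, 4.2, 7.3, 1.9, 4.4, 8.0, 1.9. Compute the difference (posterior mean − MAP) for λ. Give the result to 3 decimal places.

Σ times = 37.1. Posterior: Gamma(shape = 1.3+8 = 9.3, rate = 0.7+37.1 = 37.8).
Mode = (α−1)/β = 8.3/37.8 = 0.220.
Mean = α/β = 9.3/37.8 = 0.246.
Difference = 0.246 − 0.220 = 0.026.

0.026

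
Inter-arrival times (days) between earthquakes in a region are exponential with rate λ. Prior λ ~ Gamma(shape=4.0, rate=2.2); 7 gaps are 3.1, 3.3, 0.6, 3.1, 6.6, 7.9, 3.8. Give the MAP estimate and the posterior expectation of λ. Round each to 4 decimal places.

Σ times = 28.4. Posterior: Gamma(shape = 4.0+7 = 11.0, rate = 2.2+28.4 = 30.6).
Mode = (α−1)/β = 10.0/30.6 = 0.3268.
Mean = α/β = 11.0/30.6 = 0.3595.

MAP = 0.3268; posterior mean = 0.3595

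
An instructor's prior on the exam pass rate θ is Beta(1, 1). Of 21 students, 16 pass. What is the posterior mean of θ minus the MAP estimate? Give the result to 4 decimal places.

-0.0228

Posterior: Beta(1+16, 1+5) = Beta(17, 6).
Mode = (17−1)/(17+6−2) = 16/21 = 0.7619.
With a flat prior the MAP equals the MLE, 16/21.
Mean = 17/(17+6) = 17/23 = 0.7391.
Difference = 0.7391 − 0.7619 = -0.0228.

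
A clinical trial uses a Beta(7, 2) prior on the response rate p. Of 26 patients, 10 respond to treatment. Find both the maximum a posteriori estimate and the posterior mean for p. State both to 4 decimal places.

Posterior: Beta(7+10, 2+16) = Beta(17, 18).
Mode = (17−1)/(17+18−2) = 16/33 = 0.4848.
Mean = 17/(17+18) = 17/35 = 0.4857.

MAP: 0.4848. Posterior mean: 0.4857.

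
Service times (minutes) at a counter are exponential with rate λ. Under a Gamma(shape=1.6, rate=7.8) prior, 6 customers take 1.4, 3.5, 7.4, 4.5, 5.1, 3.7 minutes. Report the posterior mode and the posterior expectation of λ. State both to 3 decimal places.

Σ times = 25.6. Posterior: Gamma(shape = 1.6+6 = 7.6, rate = 7.8+25.6 = 33.4).
Mode = (α−1)/β = 6.6/33.4 = 0.198.
Mean = α/β = 7.6/33.4 = 0.228.

λ_MAP = 0.198, E[λ|data] = 0.228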